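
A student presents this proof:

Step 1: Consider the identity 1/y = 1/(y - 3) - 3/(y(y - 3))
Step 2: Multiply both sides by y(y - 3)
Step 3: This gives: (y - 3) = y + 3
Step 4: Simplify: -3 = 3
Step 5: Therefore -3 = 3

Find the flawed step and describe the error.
Step 3: This gives: (y - 3) = y + 3

Step 3 makes a sign error when clearing denominators. Multiplying -3/(y(y - 3)) by y(y - 3) gives -3, not +3. The correct result is (y - 3) = y - 3, which is trivially true, not (y - 3) = y + 3. (Step 1 is a valid identity: 1/(y - 3) - 3/(y(y - 3)) = (y - 3)/(y(y - 3)) = 1/y.)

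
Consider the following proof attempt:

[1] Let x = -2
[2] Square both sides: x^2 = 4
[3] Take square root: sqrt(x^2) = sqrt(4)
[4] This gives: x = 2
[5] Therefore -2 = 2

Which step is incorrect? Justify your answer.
Step 4: This gives: x = 2

Step 4 incorrectly states that sqrt(x^2) = x. The correct identity is sqrt(x^2) = |x|. Since x = -2 < 0, we have sqrt(x^2) = |-2| = 2, not x = -2.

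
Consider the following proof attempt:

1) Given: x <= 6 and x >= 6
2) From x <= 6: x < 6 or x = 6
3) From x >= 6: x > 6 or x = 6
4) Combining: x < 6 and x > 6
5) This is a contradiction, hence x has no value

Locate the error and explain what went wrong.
Step 4: Combining: x < 6 and x > 6

Step 4 incorrectly combines the conditions. From x <= 6 and x >= 6, the intersection is x = 6. The error treats the 'or' cases as 'and' requirements. The correct conclusion is that x = 6 is the unique solution, not that no solution exists.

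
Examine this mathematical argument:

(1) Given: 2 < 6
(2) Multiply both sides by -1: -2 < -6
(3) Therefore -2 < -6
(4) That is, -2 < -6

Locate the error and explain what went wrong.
Step 2: Multiply both sides by -1: -2 < -6

Step 2 multiplies both sides by -1 but fails to reverse the inequality sign. When multiplying (or dividing) an inequality by a negative number, the direction must be reversed. Since 2 < 6, we should get -2 > -6, i.e., -2 > -6.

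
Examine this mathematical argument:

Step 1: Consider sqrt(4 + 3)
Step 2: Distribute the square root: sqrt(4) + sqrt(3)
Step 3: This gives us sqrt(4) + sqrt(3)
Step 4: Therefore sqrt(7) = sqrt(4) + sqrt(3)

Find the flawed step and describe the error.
Step 2: Distribute the square root: sqrt(4) + sqrt(3)

Step 2 incorrectly 'distributes' the square root over addition. The square root function does not distribute: sqrt(a + b) ≠ sqrt(a) + sqrt(b). In fact, sqrt(4 + 3) = sqrt(7) ≈ 2.6458, while sqrt(4) + sqrt(3) ≈ 3.7321.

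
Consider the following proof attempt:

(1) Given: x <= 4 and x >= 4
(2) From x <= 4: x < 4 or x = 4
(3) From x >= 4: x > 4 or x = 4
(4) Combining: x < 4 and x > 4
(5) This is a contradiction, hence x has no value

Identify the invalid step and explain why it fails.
Step 4: Combining: x < 4 and x > 4

Step 4 incorrectly combines the conditions. From x <= 4 and x >= 4, the intersection is x = 4. The error treats the 'or' cases as 'and' requirements. The correct conclusion is that x = 4 is the unique solution, not that no solution exists.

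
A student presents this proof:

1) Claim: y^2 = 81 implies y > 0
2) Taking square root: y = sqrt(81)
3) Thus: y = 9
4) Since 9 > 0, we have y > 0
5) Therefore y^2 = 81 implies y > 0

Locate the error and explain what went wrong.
Step 2: Taking square root: y = sqrt(81)

Step 2 takes the square root and assumes the positive root only. The equation y^2 = 81 actually has two solutions: y = 9 and y = -9. The proof silently assumes y > 0 without justification, then uses this assumption to conclude y > 0, which is circular. The counterexample y = -9 shows the claim is false.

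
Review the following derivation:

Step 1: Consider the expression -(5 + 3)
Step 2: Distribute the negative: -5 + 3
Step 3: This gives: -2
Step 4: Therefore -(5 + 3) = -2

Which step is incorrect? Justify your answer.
Step 2: Distribute the negative: -5 + 3

Step 2 incorrectly distributes the negative sign. The correct distribution is -(5 + 3) = -5 - 3 = -8. The negative must be applied to both terms, not just the first. The error treats -(5 + 3) as -5 + 3, which equals -2 instead of -8.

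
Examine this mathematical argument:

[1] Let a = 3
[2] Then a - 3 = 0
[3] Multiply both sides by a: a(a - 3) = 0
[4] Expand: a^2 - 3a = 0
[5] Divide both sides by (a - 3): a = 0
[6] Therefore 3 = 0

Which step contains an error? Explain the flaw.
Step 5: Divide both sides by (a - 3): a = 0

Step 5 divides both sides by (a - 3). However, since a = 3, we have (a - 3) = 0. Division by zero is undefined, making this step invalid.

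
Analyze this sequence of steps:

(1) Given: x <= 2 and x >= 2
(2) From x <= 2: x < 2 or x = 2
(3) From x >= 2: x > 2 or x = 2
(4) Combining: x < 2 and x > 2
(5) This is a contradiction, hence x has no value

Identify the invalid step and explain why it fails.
Step 4: Combining: x < 2 and x > 2

Step 4 incorrectly combines the conditions. From x <= 2 and x >= 2, the intersection is x = 2. The error treats the 'or' cases as 'and' requirements. The correct conclusion is that x = 2 is the unique solution, not that no solution exists.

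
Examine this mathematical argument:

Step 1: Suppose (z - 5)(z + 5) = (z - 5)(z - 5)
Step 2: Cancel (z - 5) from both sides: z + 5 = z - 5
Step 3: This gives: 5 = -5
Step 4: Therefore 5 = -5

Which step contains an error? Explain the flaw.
Step 2: Cancel (z - 5) from both sides: z + 5 = z - 5

Step 2 cancels (z - 5) from both sides. This is only valid if (z - 5) ≠ 0, i.e., z ≠ 5. When z = 5, both sides equal zero regardless of the other factors. The correct approach requires considering z = 5 as a separate case.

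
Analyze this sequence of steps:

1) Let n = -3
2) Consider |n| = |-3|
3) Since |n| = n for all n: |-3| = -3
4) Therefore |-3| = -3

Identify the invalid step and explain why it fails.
Step 3: Since |n| = n for all n: |-3| = -3

Step 3 incorrectly states that |n| = n for all n. The correct definition is |n| = n when n >= 0, and |n| = -n when n < 0. Since -3 < 0, we have |-3| = -(-3) = 3, not -3.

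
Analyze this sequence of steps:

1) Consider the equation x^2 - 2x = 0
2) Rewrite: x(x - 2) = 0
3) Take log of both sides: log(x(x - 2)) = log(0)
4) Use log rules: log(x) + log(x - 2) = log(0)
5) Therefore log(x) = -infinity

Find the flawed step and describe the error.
Step 3: Take log of both sides: log(x(x - 2)) = log(0)

Step 3 takes the logarithm of both sides, resulting in log(0) on the right side. The logarithm is only defined for positive numbers; log(0) is undefined (approaches negative infinity). This operation is invalid.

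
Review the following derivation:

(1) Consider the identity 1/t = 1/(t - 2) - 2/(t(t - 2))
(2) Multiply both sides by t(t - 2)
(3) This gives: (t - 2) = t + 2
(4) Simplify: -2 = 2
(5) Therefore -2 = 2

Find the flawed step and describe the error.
Step 3: This gives: (t - 2) = t + 2

Step 3 makes a sign error when clearing denominators. Multiplying -2/(t(t - 2)) by t(t - 2) gives -2, not +2. The correct result is (t - 2) = t - 2, which is trivially true, not (t - 2) = t + 2. (Step 1 is a valid identity: 1/(t - 2) - 2/(t(t - 2)) = (t - 2)/(t(t - 2)) = 1/t.)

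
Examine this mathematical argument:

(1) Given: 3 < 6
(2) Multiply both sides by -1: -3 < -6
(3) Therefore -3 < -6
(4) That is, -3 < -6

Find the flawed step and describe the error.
Step 2: Multiply both sides by -1: -3 < -6

Step 2 multiplies both sides by -1 but fails to reverse the inequality sign. When multiplying (or dividing) an inequality by a negative number, the direction must be reversed. Since 3 < 6, we should get -3 > -6, i.e., -3 > -6.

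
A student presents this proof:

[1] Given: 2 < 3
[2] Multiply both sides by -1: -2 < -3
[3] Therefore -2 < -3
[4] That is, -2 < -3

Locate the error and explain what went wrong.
Step 2: Multiply both sides by -1: -2 < -3

Step 2 multiplies both sides by -1 but fails to reverse the inequality sign. When multiplying (or dividing) an inequality by a negative number, the direction must be reversed. Since 2 < 3, we should get -2 > -3, i.e., -2 > -3.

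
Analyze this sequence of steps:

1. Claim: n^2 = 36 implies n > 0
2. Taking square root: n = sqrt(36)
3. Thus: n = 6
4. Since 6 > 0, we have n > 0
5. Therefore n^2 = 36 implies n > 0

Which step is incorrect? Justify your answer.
Step 2: Taking square root: n = sqrt(36)

Step 2 takes the square root and assumes the positive root only. The equation n^2 = 36 actually has two solutions: n = 6 and n = -6. The proof silently assumes n > 0 without justification, then uses this assumption to conclude n > 0, which is circular. The counterexample n = -6 shows the claim is false.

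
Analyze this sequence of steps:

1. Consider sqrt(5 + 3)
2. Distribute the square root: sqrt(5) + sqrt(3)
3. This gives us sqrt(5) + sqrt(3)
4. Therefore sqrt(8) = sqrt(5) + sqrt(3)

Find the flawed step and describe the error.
Step 2: Distribute the square root: sqrt(5) + sqrt(3)

Step 2 incorrectly 'distributes' the square root over addition. The square root function does not distribute: sqrt(a + b) ≠ sqrt(a) + sqrt(b). In fact, sqrt(5 + 3) = sqrt(8) ≈ 2.8284, while sqrt(5) + sqrt(3) ≈ 3.9681.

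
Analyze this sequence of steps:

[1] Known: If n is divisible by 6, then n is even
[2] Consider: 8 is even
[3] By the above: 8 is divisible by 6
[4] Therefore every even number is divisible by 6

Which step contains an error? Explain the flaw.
Step 3: By the above: 8 is divisible by 6

Step 3 commits the fallacy of affirming the consequent. The known fact 'divisible by 6 → even' does NOT imply 'even → divisible by 6'. That would be the converse, which is false. For example, 8 is even but 8 ÷ 6 = 1.33, which is not an integer.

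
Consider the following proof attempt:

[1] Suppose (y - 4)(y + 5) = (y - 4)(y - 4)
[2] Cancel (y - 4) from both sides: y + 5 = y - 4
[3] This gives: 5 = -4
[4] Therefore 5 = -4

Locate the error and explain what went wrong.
Step 2: Cancel (y - 4) from both sides: y + 5 = y - 4

Step 2 cancels (y - 4) from both sides. This is only valid if (y - 4) ≠ 0, i.e., y ≠ 4. When y = 4, both sides equal zero regardless of the other factors. The correct approach requires considering y = 4 as a separate case.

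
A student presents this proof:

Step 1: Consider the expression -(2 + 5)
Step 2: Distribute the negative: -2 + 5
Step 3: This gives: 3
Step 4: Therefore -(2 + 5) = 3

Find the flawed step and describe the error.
Step 2: Distribute the negative: -2 + 5

Step 2 incorrectly distributes the negative sign. The correct distribution is -(2 + 5) = -2 - 5 = -7. The negative must be applied to both terms, not just the first. The error treats -(2 + 5) as -2 + 5, which equals 3 instead of -7.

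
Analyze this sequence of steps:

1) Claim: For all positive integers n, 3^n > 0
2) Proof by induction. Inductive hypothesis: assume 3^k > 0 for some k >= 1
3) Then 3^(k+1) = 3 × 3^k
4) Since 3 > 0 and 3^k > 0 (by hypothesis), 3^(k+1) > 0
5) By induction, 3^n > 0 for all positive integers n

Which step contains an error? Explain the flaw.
Step 5: By induction, 3^n > 0 for all positive integers n

Step 5 concludes the proof by induction, but no base case was ever established. A valid induction proof requires: (1) a base case proving 3^1 > 0, and (2) an inductive step showing IF 3^k > 0 THEN 3^(k+1) > 0. Steps 2-4 correctly establish the inductive step, but without the base case the conclusion in step 5 does not follow.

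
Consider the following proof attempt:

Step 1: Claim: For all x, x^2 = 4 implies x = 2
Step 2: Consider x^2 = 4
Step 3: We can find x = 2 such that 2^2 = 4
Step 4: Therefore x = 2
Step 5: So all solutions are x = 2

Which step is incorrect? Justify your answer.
Step 4: Therefore x = 2

Step 4 incorrectly concludes that x = 2 is the only solution. The proof shows that x = 2 is A solution (existence), but does not show it is the ONLY solution (uniqueness). In fact, x = -2 is also a solution since (-2)^2 = 4. Finding one solution doesn't prove there are no others.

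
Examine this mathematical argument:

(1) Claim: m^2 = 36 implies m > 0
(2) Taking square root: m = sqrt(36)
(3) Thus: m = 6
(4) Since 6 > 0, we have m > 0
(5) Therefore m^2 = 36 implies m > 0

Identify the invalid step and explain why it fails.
Step 2: Taking square root: m = sqrt(36)

Step 2 takes the square root and assumes the positive root only. The equation m^2 = 36 actually has two solutions: m = 6 and m = -6. The proof silently assumes m > 0 without justification, then uses this assumption to conclude m > 0, which is circular. The counterexample m = -6 shows the claim is false.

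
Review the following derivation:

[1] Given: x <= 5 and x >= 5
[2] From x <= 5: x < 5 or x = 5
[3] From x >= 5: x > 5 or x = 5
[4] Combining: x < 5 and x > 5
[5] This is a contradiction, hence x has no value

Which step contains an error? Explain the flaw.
Step 4: Combining: x < 5 and x > 5

Step 4 incorrectly combines the conditions. From x <= 5 and x >= 5, the intersection is x = 5. The error treats the 'or' cases as 'and' requirements. The correct conclusion is that x = 5 is the unique solution, not that no solution exists.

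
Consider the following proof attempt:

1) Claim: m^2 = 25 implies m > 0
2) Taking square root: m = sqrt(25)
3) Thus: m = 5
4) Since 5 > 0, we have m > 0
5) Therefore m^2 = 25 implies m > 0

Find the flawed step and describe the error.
Step 2: Taking square root: m = sqrt(25)

Step 2 takes the square root and assumes the positive root only. The equation m^2 = 25 actually has two solutions: m = 5 and m = -5. The proof silently assumes m > 0 without justification, then uses this assumption to conclude m > 0, which is circular. The counterexample m = -5 shows the claim is false.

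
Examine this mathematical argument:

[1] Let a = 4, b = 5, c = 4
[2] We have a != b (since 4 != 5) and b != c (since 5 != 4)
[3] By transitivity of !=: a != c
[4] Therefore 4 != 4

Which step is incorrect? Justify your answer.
Step 3: By transitivity of !=: a != c

Step 3 incorrectly applies transitivity to the '!=' relation. Transitivity states: if a R b and b R c, then a R c. However, '!=' is not transitive. Counterexample: 4 != 5 and 5 != 4, but 4 = 4 (both equal 4). Transitivity holds for relations like <, <=, =, but not for !=.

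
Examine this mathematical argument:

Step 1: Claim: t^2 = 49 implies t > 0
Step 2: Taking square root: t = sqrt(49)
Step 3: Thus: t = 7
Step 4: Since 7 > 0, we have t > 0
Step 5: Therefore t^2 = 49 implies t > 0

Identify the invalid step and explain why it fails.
Step 2: Taking square root: t = sqrt(49)

Step 2 takes the square root and assumes the positive root only. The equation t^2 = 49 actually has two solutions: t = 7 and t = -7. The proof silently assumes t > 0 without justification, then uses this assumption to conclude t > 0, which is circular. The counterexample t = -7 shows the claim is false.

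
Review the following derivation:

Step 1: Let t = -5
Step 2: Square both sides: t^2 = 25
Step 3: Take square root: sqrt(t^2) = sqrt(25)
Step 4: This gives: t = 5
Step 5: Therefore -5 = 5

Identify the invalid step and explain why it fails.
Step 4: This gives: t = 5

Step 4 incorrectly states that sqrt(t^2) = t. The correct identity is sqrt(t^2) = |t|. Since t = -5 < 0, we have sqrt(t^2) = |-5| = 5, not t = -5.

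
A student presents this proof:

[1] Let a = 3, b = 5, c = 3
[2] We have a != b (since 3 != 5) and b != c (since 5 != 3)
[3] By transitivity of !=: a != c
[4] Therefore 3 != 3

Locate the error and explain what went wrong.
Step 3: By transitivity of !=: a != c

Step 3 incorrectly applies transitivity to the '!=' relation. Transitivity states: if a R b and b R c, then a R c. However, '!=' is not transitive. Counterexample: 3 != 5 and 5 != 3, but 3 = 3 (both equal 3). Transitivity holds for relations like <, <=, =, but not for !=.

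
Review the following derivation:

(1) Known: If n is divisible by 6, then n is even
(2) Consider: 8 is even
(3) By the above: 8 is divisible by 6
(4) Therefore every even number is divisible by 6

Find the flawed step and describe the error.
Step 3: By the above: 8 is divisible by 6

Step 3 commits the fallacy of affirming the consequent. The known fact 'divisible by 6 → even' does NOT imply 'even → divisible by 6'. That would be the converse, which is false. For example, 8 is even but 8 ÷ 6 = 1.33, which is not an integer.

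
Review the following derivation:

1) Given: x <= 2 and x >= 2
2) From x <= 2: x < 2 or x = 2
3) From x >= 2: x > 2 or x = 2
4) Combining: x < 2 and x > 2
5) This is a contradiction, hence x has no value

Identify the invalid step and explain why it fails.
Step 4: Combining: x < 2 and x > 2

Step 4 incorrectly combines the conditions. From x <= 2 and x >= 2, the intersection is x = 2. The error treats the 'or' cases as 'and' requirements. The correct conclusion is that x = 2 is the unique solution, not that no solution exists.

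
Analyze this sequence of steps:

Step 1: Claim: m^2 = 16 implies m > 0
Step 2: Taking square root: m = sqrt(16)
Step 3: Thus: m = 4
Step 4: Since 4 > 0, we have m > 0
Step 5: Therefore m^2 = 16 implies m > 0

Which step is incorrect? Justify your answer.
Step 2: Taking square root: m = sqrt(16)

Step 2 takes the square root and assumes the positive root only. The equation m^2 = 16 actually has two solutions: m = 4 and m = -4. The proof silently assumes m > 0 without justification, then uses this assumption to conclude m > 0, which is circular. The counterexample m = -4 shows the claim is false.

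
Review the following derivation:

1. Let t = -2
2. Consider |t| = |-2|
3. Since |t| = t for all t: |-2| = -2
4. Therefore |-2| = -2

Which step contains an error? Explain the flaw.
Step 3: Since |t| = t for all t: |-2| = -2

Step 3 incorrectly states that |t| = t for all t. The correct definition is |t| = t when t >= 0, and |t| = -t when t < 0. Since -2 < 0, we have |-2| = -(-2) = 2, not -2.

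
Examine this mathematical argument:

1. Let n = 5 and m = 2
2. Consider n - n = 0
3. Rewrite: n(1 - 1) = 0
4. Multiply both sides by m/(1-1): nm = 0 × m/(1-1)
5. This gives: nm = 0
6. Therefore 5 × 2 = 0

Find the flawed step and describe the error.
Step 4: Multiply both sides by m/(1-1): nm = 0 × m/(1-1)

Step 4 multiplies both sides by m/(1-1). However, 1-1 = 0, so this is multiplication by m/0, which is undefined. We cannot multiply by an undefined expression.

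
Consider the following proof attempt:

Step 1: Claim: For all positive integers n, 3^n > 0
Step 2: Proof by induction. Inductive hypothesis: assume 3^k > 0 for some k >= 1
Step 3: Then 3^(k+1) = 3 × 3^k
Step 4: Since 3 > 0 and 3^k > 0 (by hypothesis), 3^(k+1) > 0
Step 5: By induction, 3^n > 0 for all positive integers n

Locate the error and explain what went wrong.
Step 5: By induction, 3^n > 0 for all positive integers n

Step 5 concludes the proof by induction, but no base case was ever established. A valid induction proof requires: (1) a base case proving 3^1 > 0, and (2) an inductive step showing IF 3^k > 0 THEN 3^(k+1) > 0. Steps 2-4 correctly establish the inductive step, but without the base case the conclusion in step 5 does not follow.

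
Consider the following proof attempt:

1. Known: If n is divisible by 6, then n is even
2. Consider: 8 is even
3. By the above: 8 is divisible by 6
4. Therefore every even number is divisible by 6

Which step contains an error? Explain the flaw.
Step 3: By the above: 8 is divisible by 6

Step 3 commits the fallacy of affirming the consequent. The known fact 'divisible by 6 → even' does NOT imply 'even → divisible by 6'. That would be the converse, which is false. For example, 8 is even but 8 ÷ 6 = 1.33, which is not an integer.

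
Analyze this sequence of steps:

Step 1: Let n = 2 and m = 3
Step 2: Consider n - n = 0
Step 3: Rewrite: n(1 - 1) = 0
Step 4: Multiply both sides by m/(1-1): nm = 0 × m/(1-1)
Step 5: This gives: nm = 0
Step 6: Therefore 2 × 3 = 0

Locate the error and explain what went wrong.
Step 4: Multiply both sides by m/(1-1): nm = 0 × m/(1-1)

Step 4 multiplies both sides by m/(1-1). However, 1-1 = 0, so this is multiplication by m/0, which is undefined. We cannot multiply by an undefined expression.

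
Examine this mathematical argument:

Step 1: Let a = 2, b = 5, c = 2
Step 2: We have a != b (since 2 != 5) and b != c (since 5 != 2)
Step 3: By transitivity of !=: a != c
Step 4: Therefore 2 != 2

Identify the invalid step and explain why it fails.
Step 3: By transitivity of !=: a != c

Step 3 incorrectly applies transitivity to the '!=' relation. Transitivity states: if a R b and b R c, then a R c. However, '!=' is not transitive. Counterexample: 2 != 5 and 5 != 2, but 2 = 2 (both equal 2). Transitivity holds for relations like <, <=, =, but not for !=.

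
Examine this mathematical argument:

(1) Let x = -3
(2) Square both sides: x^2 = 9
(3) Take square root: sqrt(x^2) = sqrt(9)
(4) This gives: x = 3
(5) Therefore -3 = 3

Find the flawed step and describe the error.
Step 4: This gives: x = 3

Step 4 incorrectly states that sqrt(x^2) = x. The correct identity is sqrt(x^2) = |x|. Since x = -3 < 0, we have sqrt(x^2) = |-3| = 3, not x = -3.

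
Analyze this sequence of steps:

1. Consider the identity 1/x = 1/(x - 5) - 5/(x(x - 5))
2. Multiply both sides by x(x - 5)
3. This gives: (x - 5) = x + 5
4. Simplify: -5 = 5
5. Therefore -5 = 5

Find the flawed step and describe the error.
Step 3: This gives: (x - 5) = x + 5

Step 3 makes a sign error when clearing denominators. Multiplying -5/(x(x - 5)) by x(x - 5) gives -5, not +5. The correct result is (x - 5) = x - 5, which is trivially true, not (x - 5) = x + 5. (Step 1 is a valid identity: 1/(x - 5) - 5/(x(x - 5)) = (x - 5)/(x(x - 5)) = 1/x.)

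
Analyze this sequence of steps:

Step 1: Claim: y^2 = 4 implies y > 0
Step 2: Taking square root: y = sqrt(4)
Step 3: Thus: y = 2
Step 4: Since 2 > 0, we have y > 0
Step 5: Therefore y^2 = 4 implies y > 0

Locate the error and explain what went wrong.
Step 2: Taking square root: y = sqrt(4)

Step 2 takes the square root and assumes the positive root only. The equation y^2 = 4 actually has two solutions: y = 2 and y = -2. The proof silently assumes y > 0 without justification, then uses this assumption to conclude y > 0, which is circular. The counterexample y = -2 shows the claim is false.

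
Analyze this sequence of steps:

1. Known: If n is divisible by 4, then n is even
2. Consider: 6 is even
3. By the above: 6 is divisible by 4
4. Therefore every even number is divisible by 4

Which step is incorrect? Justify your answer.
Step 3: By the above: 6 is divisible by 4

Step 3 commits the fallacy of affirming the consequent. The known fact 'divisible by 4 → even' does NOT imply 'even → divisible by 4'. That would be the converse, which is false. For example, 6 is even but 6 ÷ 4 = 1.50, which is not an integer.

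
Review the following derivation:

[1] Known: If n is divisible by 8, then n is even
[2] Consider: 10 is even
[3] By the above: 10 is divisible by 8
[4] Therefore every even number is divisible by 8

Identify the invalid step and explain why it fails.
Step 3: By the above: 10 is divisible by 8

Step 3 commits the fallacy of affirming the consequent. The known fact 'divisible by 8 → even' does NOT imply 'even → divisible by 8'. That would be the converse, which is false. For example, 10 is even but 10 ÷ 8 = 1.25, which is not an integer.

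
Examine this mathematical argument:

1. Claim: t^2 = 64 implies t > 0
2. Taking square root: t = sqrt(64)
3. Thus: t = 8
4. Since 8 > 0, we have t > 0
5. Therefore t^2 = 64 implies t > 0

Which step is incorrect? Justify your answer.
Step 2: Taking square root: t = sqrt(64)

Step 2 takes the square root and assumes the positive root only. The equation t^2 = 64 actually has two solutions: t = 8 and t = -8. The proof silently assumes t > 0 without justification, then uses this assumption to conclude t > 0, which is circular. The counterexample t = -8 shows the claim is false.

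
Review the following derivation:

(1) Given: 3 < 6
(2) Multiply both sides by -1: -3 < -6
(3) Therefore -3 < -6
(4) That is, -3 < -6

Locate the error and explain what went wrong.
Step 2: Multiply both sides by -1: -3 < -6

Step 2 multiplies both sides by -1 but fails to reverse the inequality sign. When multiplying (or dividing) an inequality by a negative number, the direction must be reversed. Since 3 < 6, we should get -3 > -6, i.e., -3 > -6.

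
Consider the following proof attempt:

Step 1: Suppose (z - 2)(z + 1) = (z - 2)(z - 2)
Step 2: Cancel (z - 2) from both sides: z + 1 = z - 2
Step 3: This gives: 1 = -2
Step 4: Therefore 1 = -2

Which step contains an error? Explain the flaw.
Step 2: Cancel (z - 2) from both sides: z + 1 = z - 2

Step 2 cancels (z - 2) from both sides. This is only valid if (z - 2) ≠ 0, i.e., z ≠ 2. When z = 2, both sides equal zero regardless of the other factors. The correct approach requires considering z = 2 as a separate case.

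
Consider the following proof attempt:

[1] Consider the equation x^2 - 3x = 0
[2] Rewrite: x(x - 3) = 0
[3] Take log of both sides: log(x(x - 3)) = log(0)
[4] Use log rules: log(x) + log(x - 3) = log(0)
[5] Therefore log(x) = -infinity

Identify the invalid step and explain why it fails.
Step 3: Take log of both sides: log(x(x - 3)) = log(0)

Step 3 takes the logarithm of both sides, resulting in log(0) on the right side. The logarithm is only defined for positive numbers; log(0) is undefined (approaches negative infinity). This operation is invalid.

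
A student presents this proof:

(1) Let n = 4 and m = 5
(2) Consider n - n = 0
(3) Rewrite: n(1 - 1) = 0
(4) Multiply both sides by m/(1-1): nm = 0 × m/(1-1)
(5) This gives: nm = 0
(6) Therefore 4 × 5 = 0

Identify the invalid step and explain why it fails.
Step 4: Multiply both sides by m/(1-1): nm = 0 × m/(1-1)

Step 4 multiplies both sides by m/(1-1). However, 1-1 = 0, so this is multiplication by m/0, which is undefined. We cannot multiply by an undefined expression.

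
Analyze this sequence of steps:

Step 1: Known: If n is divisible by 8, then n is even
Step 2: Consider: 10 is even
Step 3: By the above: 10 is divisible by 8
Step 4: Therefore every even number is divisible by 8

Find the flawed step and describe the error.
Step 3: By the above: 10 is divisible by 8

Step 3 commits the fallacy of affirming the consequent. The known fact 'divisible by 8 → even' does NOT imply 'even → divisible by 8'. That would be the converse, which is false. For example, 10 is even but 10 ÷ 8 = 1.25, which is not an integer.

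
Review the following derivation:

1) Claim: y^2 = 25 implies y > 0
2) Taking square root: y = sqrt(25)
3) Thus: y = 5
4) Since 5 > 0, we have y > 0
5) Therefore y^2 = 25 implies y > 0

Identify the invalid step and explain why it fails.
Step 2: Taking square root: y = sqrt(25)

Step 2 takes the square root and assumes the positive root only. The equation y^2 = 25 actually has two solutions: y = 5 and y = -5. The proof silently assumes y > 0 without justification, then uses this assumption to conclude y > 0, which is circular. The counterexample y = -5 shows the claim is false.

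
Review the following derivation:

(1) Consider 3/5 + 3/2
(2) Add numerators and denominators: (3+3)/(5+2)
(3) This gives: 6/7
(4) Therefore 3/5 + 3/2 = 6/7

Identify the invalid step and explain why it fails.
Step 2: Add numerators and denominators: (3+3)/(5+2)

Step 2 incorrectly adds fractions by separately adding numerators and denominators. This is wrong. The correct method requires a common denominator: 3/5 + 3/2 = (3×2 + 3×5)/(5×2) = 21/10 = 21/10. The method used gives 6/7, which is different.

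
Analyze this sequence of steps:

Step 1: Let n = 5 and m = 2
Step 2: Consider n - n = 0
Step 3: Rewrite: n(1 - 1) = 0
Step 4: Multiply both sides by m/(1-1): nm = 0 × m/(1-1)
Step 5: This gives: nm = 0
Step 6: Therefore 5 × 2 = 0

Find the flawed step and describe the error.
Step 4: Multiply both sides by m/(1-1): nm = 0 × m/(1-1)

Step 4 multiplies both sides by m/(1-1). However, 1-1 = 0, so this is multiplication by m/0, which is undefined. We cannot multiply by an undefined expression.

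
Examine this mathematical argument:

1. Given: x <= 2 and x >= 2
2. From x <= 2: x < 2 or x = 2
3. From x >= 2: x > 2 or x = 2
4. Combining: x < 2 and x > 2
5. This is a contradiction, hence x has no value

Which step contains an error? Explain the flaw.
Step 4: Combining: x < 2 and x > 2

Step 4 incorrectly combines the conditions. From x <= 2 and x >= 2, the intersection is x = 2. The error treats the 'or' cases as 'and' requirements. The correct conclusion is that x = 2 is the unique solution, not that no solution exists.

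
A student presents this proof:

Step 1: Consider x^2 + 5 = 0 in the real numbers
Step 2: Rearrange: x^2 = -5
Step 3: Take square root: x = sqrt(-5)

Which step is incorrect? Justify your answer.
Step 3: Take square root: x = sqrt(-5)

Step 3 takes the square root of -5, which is negative. In the real number system, the square root of a negative number is undefined. The equation x^2 + 5 = 0 has no real solutions. Square roots of negative numbers only exist in the complex numbers.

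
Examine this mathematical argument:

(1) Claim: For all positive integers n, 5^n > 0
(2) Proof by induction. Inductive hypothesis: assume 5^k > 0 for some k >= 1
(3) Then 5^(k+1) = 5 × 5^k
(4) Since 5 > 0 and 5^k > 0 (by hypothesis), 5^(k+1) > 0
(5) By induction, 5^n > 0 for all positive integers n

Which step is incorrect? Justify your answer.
Step 5: By induction, 5^n > 0 for all positive integers n

Step 5 concludes the proof by induction, but no base case was ever established. A valid induction proof requires: (1) a base case proving 5^1 > 0, and (2) an inductive step showing IF 5^k > 0 THEN 5^(k+1) > 0. Steps 2-4 correctly establish the inductive step, but without the base case the conclusion in step 5 does not follow.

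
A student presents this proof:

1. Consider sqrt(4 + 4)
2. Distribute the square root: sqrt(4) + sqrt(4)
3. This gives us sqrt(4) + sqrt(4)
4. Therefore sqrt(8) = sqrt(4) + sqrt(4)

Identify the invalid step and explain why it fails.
Step 2: Distribute the square root: sqrt(4) + sqrt(4)

Step 2 incorrectly 'distributes' the square root over addition. The square root function does not distribute: sqrt(a + b) ≠ sqrt(a) + sqrt(b). In fact, sqrt(4 + 4) = sqrt(8) ≈ 2.8284, while sqrt(4) + sqrt(4) ≈ 4.0000.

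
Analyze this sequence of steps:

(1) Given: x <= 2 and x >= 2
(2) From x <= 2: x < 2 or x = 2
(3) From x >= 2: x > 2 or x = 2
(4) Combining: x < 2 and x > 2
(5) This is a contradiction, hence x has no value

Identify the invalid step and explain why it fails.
Step 4: Combining: x < 2 and x > 2

Step 4 incorrectly combines the conditions. From x <= 2 and x >= 2, the intersection is x = 2. The error treats the 'or' cases as 'and' requirements. The correct conclusion is that x = 2 is the unique solution, not that no solution exists.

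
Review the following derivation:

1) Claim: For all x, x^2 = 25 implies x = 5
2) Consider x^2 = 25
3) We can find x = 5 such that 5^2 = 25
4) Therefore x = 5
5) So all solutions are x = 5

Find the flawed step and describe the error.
Step 4: Therefore x = 5

Step 4 incorrectly concludes that x = 5 is the only solution. The proof shows that x = 5 is A solution (existence), but does not show it is the ONLY solution (uniqueness). In fact, x = -5 is also a solution since (-5)^2 = 25. Finding one solution doesn't prove there are no others.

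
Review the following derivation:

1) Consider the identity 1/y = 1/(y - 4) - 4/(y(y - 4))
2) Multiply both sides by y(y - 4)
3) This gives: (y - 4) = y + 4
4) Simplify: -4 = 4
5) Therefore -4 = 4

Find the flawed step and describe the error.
Step 3: This gives: (y - 4) = y + 4

Step 3 makes a sign error when clearing denominators. Multiplying -4/(y(y - 4)) by y(y - 4) gives -4, not +4. The correct result is (y - 4) = y - 4, which is trivially true, not (y - 4) = y + 4. (Step 1 is a valid identity: 1/(y - 4) - 4/(y(y - 4)) = (y - 4)/(y(y - 4)) = 1/y.)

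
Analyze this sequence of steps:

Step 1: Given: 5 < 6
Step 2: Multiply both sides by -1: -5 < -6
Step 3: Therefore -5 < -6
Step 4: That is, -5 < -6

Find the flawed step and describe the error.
Step 2: Multiply both sides by -1: -5 < -6

Step 2 multiplies both sides by -1 but fails to reverse the inequality sign. When multiplying (or dividing) an inequality by a negative number, the direction must be reversed. Since 5 < 6, we should get -5 > -6, i.e., -5 > -6.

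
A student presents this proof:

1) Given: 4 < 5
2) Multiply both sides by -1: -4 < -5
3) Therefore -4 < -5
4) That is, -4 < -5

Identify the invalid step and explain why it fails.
Step 2: Multiply both sides by -1: -4 < -5

Step 2 multiplies both sides by -1 but fails to reverse the inequality sign. When multiplying (or dividing) an inequality by a negative number, the direction must be reversed. Since 4 < 5, we should get -4 > -5, i.e., -4 > -5.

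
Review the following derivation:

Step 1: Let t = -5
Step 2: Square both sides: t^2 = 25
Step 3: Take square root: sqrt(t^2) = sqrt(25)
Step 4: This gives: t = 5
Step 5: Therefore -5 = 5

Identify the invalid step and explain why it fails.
Step 4: This gives: t = 5

Step 4 incorrectly states that sqrt(t^2) = t. The correct identity is sqrt(t^2) = |t|. Since t = -5 < 0, we have sqrt(t^2) = |-5| = 5, not t = -5.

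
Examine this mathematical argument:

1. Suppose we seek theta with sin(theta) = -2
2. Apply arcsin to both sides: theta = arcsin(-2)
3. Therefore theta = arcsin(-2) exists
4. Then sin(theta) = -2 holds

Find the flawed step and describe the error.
Step 2: Apply arcsin to both sides: theta = arcsin(-2)

Step 2 applies arcsin to -2. However, arcsin(x) is only defined for x in [-1, 1] because sin(theta) can only produce values in that range. Since |-2| > 1, arcsin(-2) is undefined. There is no angle whose sine equals -2.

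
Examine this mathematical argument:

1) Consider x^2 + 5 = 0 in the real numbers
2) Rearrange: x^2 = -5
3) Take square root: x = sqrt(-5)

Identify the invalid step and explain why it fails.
Step 3: Take square root: x = sqrt(-5)

Step 3 takes the square root of -5, which is negative. In the real number system, the square root of a negative number is undefined. The equation x^2 + 5 = 0 has no real solutions. Square roots of negative numbers only exist in the complex numbers.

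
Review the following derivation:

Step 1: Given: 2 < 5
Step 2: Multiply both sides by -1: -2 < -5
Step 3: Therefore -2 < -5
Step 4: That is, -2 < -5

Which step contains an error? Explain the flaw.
Step 2: Multiply both sides by -1: -2 < -5

Step 2 multiplies both sides by -1 but fails to reverse the inequality sign. When multiplying (or dividing) an inequality by a negative number, the direction must be reversed. Since 2 < 5, we should get -2 > -5, i.e., -2 > -5.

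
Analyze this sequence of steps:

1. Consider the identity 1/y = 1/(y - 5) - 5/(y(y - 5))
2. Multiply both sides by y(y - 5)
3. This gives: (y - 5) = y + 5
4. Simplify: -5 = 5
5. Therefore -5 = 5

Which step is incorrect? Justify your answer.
Step 3: This gives: (y - 5) = y + 5

Step 3 makes a sign error when clearing denominators. Multiplying -5/(y(y - 5)) by y(y - 5) gives -5, not +5. The correct result is (y - 5) = y - 5, which is trivially true, not (y - 5) = y + 5. (Step 1 is a valid identity: 1/(y - 5) - 5/(y(y - 5)) = (y - 5)/(y(y - 5)) = 1/y.)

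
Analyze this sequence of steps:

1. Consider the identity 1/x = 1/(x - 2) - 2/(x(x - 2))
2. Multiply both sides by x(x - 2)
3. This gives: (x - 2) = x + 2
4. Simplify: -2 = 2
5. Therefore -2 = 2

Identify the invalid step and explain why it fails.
Step 3: This gives: (x - 2) = x + 2

Step 3 makes a sign error when clearing denominators. Multiplying -2/(x(x - 2)) by x(x - 2) gives -2, not +2. The correct result is (x - 2) = x - 2, which is trivially true, not (x - 2) = x + 2. (Step 1 is a valid identity: 1/(x - 2) - 2/(x(x - 2)) = (x - 2)/(x(x - 2)) = 1/x.)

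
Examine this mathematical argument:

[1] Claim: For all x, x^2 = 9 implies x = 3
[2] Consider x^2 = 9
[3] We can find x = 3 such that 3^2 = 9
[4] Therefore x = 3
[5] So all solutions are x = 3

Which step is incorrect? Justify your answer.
Step 4: Therefore x = 3

Step 4 incorrectly concludes that x = 3 is the only solution. The proof shows that x = 3 is A solution (existence), but does not show it is the ONLY solution (uniqueness). In fact, x = -3 is also a solution since (-3)^2 = 9. Finding one solution doesn't prove there are no others.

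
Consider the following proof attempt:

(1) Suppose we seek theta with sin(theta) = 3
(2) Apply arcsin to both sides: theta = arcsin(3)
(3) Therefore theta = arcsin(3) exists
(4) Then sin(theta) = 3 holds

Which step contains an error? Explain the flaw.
Step 2: Apply arcsin to both sides: theta = arcsin(3)

Step 2 applies arcsin to 3. However, arcsin(x) is only defined for x in [-1, 1] because sin(theta) can only produce values in that range. Since |3| > 1, arcsin(3) is undefined. There is no angle whose sine equals 3.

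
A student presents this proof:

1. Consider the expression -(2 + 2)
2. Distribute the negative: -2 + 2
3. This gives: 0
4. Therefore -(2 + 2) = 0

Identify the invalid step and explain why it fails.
Step 2: Distribute the negative: -2 + 2

Step 2 incorrectly distributes the negative sign. The correct distribution is -(2 + 2) = -2 - 2 = -4. The negative must be applied to both terms, not just the first. The error treats -(2 + 2) as -2 + 2, which equals 0 instead of -4.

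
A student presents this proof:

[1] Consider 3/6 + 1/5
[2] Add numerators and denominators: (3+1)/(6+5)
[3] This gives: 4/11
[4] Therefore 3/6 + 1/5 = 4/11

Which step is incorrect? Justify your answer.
Step 2: Add numerators and denominators: (3+1)/(6+5)

Step 2 incorrectly adds fractions by separately adding numerators and denominators. This is wrong. The correct method requires a common denominator: 3/6 + 1/5 = (3×5 + 1×6)/(6×5) = 21/30 = 7/10. The method used gives 4/11, which is different.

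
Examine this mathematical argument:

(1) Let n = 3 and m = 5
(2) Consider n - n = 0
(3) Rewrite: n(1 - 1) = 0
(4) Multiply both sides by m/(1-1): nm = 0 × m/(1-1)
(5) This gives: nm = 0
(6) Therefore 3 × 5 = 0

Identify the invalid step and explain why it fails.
Step 4: Multiply both sides by m/(1-1): nm = 0 × m/(1-1)

Step 4 multiplies both sides by m/(1-1). However, 1-1 = 0, so this is multiplication by m/0, which is undefined. We cannot multiply by an undefined expression.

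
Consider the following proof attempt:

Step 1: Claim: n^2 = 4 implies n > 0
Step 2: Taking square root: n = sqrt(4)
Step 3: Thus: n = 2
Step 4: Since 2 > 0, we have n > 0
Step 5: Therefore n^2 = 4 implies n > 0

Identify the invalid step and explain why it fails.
Step 2: Taking square root: n = sqrt(4)

Step 2 takes the square root and assumes the positive root only. The equation n^2 = 4 actually has two solutions: n = 2 and n = -2. The proof silently assumes n > 0 without justification, then uses this assumption to conclude n > 0, which is circular. The counterexample n = -2 shows the claim is false.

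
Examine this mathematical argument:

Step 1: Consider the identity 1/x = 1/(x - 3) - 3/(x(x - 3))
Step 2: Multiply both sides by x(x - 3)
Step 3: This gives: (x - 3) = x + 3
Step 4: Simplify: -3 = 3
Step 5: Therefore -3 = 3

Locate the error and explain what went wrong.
Step 3: This gives: (x - 3) = x + 3

Step 3 makes a sign error when clearing denominators. Multiplying -3/(x(x - 3)) by x(x - 3) gives -3, not +3. The correct result is (x - 3) = x - 3, which is trivially true, not (x - 3) = x + 3. (Step 1 is a valid identity: 1/(x - 3) - 3/(x(x - 3)) = (x - 3)/(x(x - 3)) = 1/x.)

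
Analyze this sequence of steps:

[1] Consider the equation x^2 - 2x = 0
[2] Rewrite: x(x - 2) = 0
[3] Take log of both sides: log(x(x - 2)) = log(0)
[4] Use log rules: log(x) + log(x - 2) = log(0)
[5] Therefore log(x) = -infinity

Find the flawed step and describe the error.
Step 3: Take log of both sides: log(x(x - 2)) = log(0)

Step 3 takes the logarithm of both sides, resulting in log(0) on the right side. The logarithm is only defined for positive numbers; log(0) is undefined (approaches negative infinity). This operation is invalid.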